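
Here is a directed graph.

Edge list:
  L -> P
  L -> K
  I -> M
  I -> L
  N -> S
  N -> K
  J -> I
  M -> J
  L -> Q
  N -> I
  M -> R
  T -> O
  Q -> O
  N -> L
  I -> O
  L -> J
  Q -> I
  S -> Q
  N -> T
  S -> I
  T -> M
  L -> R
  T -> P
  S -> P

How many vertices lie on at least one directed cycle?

5

A vertex is on a directed cycle iff it belongs to a strongly connected component of size ≥ 2 (or has a self-loop).
The vertices on cycles are {I, J, L, M, Q} — 5 in total.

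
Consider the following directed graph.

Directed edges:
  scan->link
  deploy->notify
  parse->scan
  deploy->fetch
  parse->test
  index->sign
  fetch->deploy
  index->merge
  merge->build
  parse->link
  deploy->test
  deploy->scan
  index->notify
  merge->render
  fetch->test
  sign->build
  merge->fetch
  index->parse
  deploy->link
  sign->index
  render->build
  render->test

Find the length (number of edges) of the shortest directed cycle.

2

For each vertex v, BFS finds the shortest path from v back to v.
The shortest such closed walk is index → sign → index, length 2.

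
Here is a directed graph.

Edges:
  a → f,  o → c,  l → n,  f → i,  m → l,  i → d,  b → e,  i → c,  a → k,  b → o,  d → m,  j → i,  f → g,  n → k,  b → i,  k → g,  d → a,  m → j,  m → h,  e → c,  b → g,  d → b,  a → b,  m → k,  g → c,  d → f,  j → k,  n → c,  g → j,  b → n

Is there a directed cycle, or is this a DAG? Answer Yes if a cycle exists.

Yes

DFS with white/gray/black marking, starting from c:
c gray
c black
a gray
  k gray
    g gray
      g→c: c black — skip
      j gray
        i gray
          d gray
            b gray
              b→g: g is gray → back edge
Back edge found, so a cycle exists: g → j → i → d → b → g.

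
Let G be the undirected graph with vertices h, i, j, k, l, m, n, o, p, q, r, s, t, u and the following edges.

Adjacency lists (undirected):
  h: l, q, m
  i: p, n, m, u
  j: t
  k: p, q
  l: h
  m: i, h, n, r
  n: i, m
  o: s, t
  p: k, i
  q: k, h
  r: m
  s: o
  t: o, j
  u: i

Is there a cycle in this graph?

DFS, tracking each vertex's parent; an edge to a visited non-parent vertex closes a cycle.
Start from l:
visit l (parent –)
  visit h (parent l)
    h–l: parent, skip
    visit q (parent h)
      visit k (parent q)
        visit p (parent k)
          p–k: parent, skip
          visit i (parent p)
            i–p: parent, skip
            visit n (parent i)
              n–i: parent, skip
              visit m (parent n)
                m–i: i visited and ≠ parent → cycle
Cycle: i – n – m – i.

Yes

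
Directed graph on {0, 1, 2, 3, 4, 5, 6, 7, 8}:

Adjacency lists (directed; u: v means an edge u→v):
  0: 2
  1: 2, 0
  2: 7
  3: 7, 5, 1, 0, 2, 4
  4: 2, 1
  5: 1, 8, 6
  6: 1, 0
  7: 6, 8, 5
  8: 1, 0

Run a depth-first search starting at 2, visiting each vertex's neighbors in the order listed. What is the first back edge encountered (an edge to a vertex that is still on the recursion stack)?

1->2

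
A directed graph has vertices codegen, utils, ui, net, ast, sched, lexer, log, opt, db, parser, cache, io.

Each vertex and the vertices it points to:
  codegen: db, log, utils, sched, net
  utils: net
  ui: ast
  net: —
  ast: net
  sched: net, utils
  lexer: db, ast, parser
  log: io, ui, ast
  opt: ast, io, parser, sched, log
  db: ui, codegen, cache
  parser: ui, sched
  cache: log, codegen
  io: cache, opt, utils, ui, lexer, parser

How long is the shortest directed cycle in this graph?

For each vertex v, BFS finds the shortest path from v back to v.
The shortest such closed walk is io → opt → io, length 2.

2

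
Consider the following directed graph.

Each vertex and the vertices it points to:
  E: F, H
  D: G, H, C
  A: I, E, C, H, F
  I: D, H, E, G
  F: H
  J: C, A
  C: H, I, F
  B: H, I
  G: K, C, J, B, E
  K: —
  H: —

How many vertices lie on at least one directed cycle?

A vertex is on a directed cycle iff it belongs to a strongly connected component of size ≥ 2 (or has a self-loop).
The vertices on cycles are {A, B, C, D, G, I, J} — 7 in total.

7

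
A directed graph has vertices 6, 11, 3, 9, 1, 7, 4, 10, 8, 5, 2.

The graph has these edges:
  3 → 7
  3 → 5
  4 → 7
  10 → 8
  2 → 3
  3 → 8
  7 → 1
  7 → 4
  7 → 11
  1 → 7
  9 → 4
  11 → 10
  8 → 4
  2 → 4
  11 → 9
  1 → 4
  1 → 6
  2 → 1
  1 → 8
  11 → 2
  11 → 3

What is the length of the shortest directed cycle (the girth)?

2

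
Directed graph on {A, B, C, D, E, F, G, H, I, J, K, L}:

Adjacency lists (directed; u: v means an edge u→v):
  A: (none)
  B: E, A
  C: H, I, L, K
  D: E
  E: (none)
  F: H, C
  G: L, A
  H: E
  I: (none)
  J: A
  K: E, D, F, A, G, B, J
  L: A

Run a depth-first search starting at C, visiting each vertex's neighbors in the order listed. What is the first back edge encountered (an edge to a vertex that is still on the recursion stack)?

DFS from C (visiting each vertex's neighbors in the order listed); mark gray on enter, black on exit:
C gray
  H gray
    E gray
    E black
  H black
  I gray
  I black
  L gray
    A gray
    A black
  L black
  K gray
    K→E: E black — skip
    D gray
      D→E: E black — skip
    D black
    F gray
      F→H: H black — skip
      F→C: C is gray → back edge
First back edge: F → C.

F->C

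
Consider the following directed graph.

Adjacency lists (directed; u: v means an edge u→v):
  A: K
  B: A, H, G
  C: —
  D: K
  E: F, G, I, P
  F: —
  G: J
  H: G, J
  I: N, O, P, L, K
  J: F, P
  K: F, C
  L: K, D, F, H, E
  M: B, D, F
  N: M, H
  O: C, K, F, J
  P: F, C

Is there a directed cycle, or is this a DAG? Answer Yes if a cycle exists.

Yes

DFS with white/gray/black marking, starting from H:
H gray
  G gray
    J gray
      F gray
      F black
      P gray
        P→F: F black — skip
        C gray
        C black
      P black
    J black
  G black
  H→J: J black — skip
H black
A gray
  K gray
    K→F: F black — skip
    K→C: C black — skip
  K black
A black
B gray
  B→A: A black — skip
  B→H: H black — skip
  B→G: G black — skip
B black
D gray
  D→K: K black — skip
D black
E gray
  E→F: F black — skip
  E→G: G black — skip
  I gray
    N gray
      M gray
        M→B: B black — skip
        M→D: D black — skip
        M→F: F black — skip
      M black
      N→H: H black — skip
    N black
    O gray
      O→C: C black — skip
      O→K: K black — skip
      O→F: F black — skip
      O→J: J black — skip
    O black
    I→P: P black — skip
    L gray
      L→K: K black — skip
      L→D: D black — skip
      L→F: F black — skip
      L→H: H black — skip
      L→E: E is gray → back edge
Back edge found, so a cycle exists: E → I → L → E.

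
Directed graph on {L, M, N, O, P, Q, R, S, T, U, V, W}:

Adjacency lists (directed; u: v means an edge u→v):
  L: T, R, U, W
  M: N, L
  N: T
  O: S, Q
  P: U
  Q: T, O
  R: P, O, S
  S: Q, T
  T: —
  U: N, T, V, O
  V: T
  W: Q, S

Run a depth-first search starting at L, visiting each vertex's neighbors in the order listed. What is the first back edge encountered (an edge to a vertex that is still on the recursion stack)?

DFS from L (visiting each vertex's neighbors in the order listed); mark gray on enter, black on exit:
L gray
  T gray
  T black
  R gray
    P gray
      U gray
        N gray
          N→T: T black — skip
        N black
        U→T: T black — skip
        V gray
          V→T: T black — skip
        V black
        O gray
          S gray
            Q gray
              Q→T: T black — skip
              Q→O: O is gray → back edge
First back edge: Q → O.

Q->O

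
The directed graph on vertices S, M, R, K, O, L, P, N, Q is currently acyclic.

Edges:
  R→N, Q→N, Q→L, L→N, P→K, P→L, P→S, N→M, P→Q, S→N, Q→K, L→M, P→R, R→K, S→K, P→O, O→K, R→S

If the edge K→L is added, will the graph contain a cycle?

Adding K→L creates a cycle iff L can already reach K.
Explore from L: no path reaches K. The graph stays acyclic.

No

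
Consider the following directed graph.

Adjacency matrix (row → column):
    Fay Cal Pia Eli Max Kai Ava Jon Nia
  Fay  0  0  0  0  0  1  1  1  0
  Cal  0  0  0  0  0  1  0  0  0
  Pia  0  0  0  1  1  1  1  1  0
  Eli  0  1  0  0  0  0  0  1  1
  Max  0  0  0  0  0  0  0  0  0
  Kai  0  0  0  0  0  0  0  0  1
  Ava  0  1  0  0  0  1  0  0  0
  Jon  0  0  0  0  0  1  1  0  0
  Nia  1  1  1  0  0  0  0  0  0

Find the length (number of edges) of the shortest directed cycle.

For each vertex v, BFS finds the shortest path from v back to v.
The shortest such closed walk is Eli → Nia → Pia → Eli, length 3.

3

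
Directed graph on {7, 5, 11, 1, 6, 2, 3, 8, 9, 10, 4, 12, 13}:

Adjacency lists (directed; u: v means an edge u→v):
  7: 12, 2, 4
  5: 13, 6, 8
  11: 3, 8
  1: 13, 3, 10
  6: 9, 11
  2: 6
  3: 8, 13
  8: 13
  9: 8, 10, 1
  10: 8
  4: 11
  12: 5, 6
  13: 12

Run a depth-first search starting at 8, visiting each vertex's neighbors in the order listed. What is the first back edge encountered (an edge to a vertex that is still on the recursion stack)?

DFS from 8 (visiting each vertex's neighbors in the order listed); mark gray on enter, black on exit:
8 gray
  13 gray
    12 gray
      5 gray
        5→13: 13 is gray → back edge
First back edge: 5 → 13.

5→13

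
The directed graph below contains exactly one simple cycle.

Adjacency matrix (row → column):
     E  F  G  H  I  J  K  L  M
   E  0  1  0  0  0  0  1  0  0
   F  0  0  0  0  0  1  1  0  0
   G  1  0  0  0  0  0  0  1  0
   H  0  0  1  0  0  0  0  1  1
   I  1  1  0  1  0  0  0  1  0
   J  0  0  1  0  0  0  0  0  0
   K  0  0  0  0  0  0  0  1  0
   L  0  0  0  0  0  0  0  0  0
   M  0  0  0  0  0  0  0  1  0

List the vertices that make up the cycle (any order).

DFS with gray/black marking from F:
F gray
  K gray
    L gray
    L black
  K black
  J gray
    G gray
      G→L: L black — skip
      E gray
        E→K: K black — skip
        E→F: F is gray → back edge
Back edge closes the cycle F → J → G → E → F; its vertices are {E, F, G, J}.

E, F, G, J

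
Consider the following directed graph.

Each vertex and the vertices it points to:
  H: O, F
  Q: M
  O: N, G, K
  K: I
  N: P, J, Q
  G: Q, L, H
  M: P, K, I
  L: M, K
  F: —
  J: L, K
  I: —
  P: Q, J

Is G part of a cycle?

G is on a cycle iff G can reach itself via ≥1 edge.
G → H → O → G — yes.

Yes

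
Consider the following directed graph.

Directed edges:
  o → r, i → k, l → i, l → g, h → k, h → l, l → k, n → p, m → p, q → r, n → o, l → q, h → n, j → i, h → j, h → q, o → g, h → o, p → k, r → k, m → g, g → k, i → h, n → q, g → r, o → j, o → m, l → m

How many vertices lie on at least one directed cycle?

A vertex is on a directed cycle iff it belongs to a strongly connected component of size ≥ 2 (or has a self-loop).
The vertices on cycles are {h, i, j, l, n, o} — 6 in total.

6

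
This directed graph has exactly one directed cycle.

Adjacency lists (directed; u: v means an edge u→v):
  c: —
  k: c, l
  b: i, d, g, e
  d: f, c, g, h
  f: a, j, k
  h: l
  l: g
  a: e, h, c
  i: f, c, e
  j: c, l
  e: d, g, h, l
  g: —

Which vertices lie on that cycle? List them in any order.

DFS with gray/black marking from f:
f gray
  a gray
    e gray
      d gray
        d→f: f is gray → back edge
Back edge closes the cycle f → a → e → d → f; its vertices are {a, d, e, f}.

a, d, e, f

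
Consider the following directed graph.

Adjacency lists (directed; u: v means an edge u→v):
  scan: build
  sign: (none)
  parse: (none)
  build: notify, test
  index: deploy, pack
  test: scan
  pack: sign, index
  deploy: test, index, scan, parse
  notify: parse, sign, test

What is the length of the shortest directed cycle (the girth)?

2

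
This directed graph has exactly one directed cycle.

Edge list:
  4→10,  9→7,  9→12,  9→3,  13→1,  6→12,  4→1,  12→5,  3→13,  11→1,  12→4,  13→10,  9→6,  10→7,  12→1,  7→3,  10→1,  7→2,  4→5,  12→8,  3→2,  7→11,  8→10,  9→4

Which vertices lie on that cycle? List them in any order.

3, 7, 10, 13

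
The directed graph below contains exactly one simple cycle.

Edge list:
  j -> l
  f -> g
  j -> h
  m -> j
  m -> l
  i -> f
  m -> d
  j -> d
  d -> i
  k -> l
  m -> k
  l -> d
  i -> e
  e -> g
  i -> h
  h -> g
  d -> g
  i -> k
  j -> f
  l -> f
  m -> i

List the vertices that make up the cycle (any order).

d, i, k, l

DFS with gray/black marking from i:
i gray
  k gray
    l gray
      f gray
        g gray
        g black
      f black
      d gray
        d→g: g black — skip
        d→i: i is gray → back edge
Back edge closes the cycle i → k → l → d → i; its vertices are {d, i, k, l}.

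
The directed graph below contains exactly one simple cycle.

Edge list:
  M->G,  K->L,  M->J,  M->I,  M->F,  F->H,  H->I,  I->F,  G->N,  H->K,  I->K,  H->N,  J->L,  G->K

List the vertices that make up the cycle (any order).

F, H, I

DFS with gray/black marking from I:
I gray
  F gray
    H gray
      K gray
        L gray
        L black
      K black
      H→I: I is gray → back edge
Back edge closes the cycle I → F → H → I; its vertices are {F, H, I}.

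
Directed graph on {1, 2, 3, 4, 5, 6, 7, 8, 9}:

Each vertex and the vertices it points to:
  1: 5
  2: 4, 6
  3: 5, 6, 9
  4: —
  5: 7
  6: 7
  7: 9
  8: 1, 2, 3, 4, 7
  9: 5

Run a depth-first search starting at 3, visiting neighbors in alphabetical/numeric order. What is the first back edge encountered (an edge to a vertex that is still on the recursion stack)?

9→5

DFS from 3 (visiting neighbors in alphabetical/numeric order); mark gray on enter, black on exit:
3 gray
  5 gray
    7 gray
      9 gray
        9→5: 5 is gray → back edge
First back edge: 9 → 5.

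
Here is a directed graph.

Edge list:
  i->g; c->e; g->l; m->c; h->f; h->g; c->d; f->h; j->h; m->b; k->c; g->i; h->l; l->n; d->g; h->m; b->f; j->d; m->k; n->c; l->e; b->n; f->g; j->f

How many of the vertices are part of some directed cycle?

10

A vertex is on a directed cycle iff it belongs to a strongly connected component of size ≥ 2 (or has a self-loop).
The vertices on cycles are {b, c, d, f, g, h, i, l, m, n} — 10 in total.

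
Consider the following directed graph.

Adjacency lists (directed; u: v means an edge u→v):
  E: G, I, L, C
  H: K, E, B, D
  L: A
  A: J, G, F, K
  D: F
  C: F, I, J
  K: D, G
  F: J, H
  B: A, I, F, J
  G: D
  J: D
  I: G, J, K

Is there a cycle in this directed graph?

Yes

DFS with white/gray/black marking, starting from K:
K gray
  D gray
    F gray
      J gray
        J→D: D is gray → back edge
Back edge found, so a cycle exists: D → F → J → D.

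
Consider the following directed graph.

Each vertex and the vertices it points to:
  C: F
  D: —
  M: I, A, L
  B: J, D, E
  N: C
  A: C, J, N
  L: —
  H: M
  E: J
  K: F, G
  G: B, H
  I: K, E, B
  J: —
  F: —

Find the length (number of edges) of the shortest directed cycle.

For each vertex v, BFS finds the shortest path from v back to v.
The shortest such closed walk is M → I → K → G → H → M, length 5.

5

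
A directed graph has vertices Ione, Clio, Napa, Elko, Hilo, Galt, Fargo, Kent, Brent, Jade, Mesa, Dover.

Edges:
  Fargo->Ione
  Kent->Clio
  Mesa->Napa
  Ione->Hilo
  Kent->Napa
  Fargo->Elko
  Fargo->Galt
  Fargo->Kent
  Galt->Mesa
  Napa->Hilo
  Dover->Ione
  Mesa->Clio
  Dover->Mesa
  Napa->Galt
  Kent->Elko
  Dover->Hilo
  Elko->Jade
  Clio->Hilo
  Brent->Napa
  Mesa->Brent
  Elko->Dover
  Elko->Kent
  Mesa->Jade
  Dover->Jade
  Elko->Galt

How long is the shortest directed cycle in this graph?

2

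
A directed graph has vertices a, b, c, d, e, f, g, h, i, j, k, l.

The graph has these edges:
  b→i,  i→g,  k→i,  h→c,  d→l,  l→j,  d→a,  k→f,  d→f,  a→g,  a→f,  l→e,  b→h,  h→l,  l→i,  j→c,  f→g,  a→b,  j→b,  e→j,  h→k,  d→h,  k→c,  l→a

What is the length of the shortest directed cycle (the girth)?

4

For each vertex v, BFS finds the shortest path from v back to v.
The shortest such closed walk is h → l → a → b → h, length 4.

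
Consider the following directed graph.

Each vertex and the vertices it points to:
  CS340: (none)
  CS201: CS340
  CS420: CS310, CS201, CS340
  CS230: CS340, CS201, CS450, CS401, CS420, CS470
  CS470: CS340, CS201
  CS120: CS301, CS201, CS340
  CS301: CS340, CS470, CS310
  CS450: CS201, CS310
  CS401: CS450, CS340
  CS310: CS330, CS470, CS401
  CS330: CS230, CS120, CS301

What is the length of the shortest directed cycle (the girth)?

For each vertex v, BFS finds the shortest path from v back to v.
The shortest such closed walk is CS310 → CS401 → CS450 → CS310, length 3.

3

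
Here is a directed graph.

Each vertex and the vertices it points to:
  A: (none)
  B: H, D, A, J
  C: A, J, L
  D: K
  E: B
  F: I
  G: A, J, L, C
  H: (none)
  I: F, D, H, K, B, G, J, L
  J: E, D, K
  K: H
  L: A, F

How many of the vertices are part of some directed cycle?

8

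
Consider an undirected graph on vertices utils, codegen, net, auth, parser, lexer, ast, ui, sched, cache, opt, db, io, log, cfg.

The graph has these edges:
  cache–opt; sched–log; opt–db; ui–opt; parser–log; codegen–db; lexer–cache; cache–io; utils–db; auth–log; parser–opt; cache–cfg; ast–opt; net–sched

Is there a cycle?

DFS, tracking each vertex's parent; an edge to a visited non-parent vertex closes a cycle.
Start from cfg:
visit cfg (parent –)
  visit cache (parent cfg)
    visit lexer (parent cache)
      lexer–cache: parent, skip
    cache–cfg: parent, skip
    visit io (parent cache)
      io–cache: parent, skip
    visit opt (parent cache)
      visit ast (parent opt)
        ast–opt: parent, skip
      visit ui (parent opt)
        ui–opt: parent, skip
      visit db (parent opt)
        visit codegen (parent db)
          codegen–db: parent, skip
        visit utils (parent db)
          utils–db: parent, skip
        db–opt: parent, skip
      opt–cache: parent, skip
      visit parser (parent opt)
        parser–opt: parent, skip
        visit log (parent parser)
          visit sched (parent log)
            visit net (parent sched)
              net–sched: parent, skip
            sched–log: parent, skip
          log–parser: parent, skip
          visit auth (parent log)
            auth–log: parent, skip
No non-parent visited neighbor found — the graph is a forest.

No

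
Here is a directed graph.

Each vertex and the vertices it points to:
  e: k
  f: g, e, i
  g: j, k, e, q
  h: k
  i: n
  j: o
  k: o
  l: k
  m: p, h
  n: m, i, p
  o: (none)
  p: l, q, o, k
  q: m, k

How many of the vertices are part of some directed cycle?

5

A vertex is on a directed cycle iff it belongs to a strongly connected component of size ≥ 2 (or has a self-loop).
The vertices on cycles are {i, m, n, p, q} — 5 in total.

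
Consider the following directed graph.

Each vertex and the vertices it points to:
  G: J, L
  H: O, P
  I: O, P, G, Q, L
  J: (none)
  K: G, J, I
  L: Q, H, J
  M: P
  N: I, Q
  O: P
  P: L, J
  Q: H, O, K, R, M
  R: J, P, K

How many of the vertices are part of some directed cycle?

A vertex is on a directed cycle iff it belongs to a strongly connected component of size ≥ 2 (or has a self-loop).
The vertices on cycles are {G, H, I, K, L, M, O, P, Q, R} — 10 in total.

10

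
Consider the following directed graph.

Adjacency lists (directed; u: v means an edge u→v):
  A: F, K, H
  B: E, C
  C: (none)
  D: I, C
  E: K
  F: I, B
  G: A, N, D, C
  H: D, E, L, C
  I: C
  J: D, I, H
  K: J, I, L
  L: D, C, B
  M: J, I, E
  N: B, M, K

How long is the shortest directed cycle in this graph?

For each vertex v, BFS finds the shortest path from v back to v.
The shortest such closed walk is H → E → K → J → H, length 4.

4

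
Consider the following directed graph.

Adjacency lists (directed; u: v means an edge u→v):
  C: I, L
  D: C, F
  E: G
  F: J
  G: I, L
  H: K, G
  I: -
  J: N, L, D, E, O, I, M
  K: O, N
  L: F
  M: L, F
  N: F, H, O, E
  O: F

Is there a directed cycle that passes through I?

I lies on a cycle iff there is a path from I back to itself.
Exploring from I, it never reaches itself; equivalently, its strongly connected component is a singleton.

No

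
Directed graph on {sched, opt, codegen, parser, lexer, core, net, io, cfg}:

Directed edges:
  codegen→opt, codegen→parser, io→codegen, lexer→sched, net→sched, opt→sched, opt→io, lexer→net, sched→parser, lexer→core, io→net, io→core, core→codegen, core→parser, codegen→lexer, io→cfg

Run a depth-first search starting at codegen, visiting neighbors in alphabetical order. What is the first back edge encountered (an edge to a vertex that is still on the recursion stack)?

DFS from codegen (visiting neighbors in alphabetical order); mark gray on enter, black on exit:
codegen gray
  lexer gray
    core gray
      core→codegen: codegen is gray → back edge
First back edge: core → codegen.

core->codegen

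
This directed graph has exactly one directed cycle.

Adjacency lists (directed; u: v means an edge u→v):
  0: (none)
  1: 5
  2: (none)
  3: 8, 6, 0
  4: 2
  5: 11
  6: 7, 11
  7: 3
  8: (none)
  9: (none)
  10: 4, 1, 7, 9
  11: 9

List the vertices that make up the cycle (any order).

3, 6, 7

DFS with gray/black marking from 7:
7 gray
  3 gray
    8 gray
    8 black
    6 gray
      6→7: 7 is gray → back edge
Back edge closes the cycle 7 → 3 → 6 → 7; its vertices are {3, 6, 7}.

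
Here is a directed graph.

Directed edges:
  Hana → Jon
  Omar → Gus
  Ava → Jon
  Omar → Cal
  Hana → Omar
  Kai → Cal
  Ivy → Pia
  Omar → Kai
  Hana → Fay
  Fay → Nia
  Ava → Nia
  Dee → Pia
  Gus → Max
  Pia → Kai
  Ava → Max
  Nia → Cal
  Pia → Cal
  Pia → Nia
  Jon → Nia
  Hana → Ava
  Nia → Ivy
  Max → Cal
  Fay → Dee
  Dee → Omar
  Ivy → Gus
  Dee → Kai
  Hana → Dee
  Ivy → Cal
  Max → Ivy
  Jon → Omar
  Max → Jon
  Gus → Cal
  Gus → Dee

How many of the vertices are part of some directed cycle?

A vertex is on a directed cycle iff it belongs to a strongly connected component of size ≥ 2 (or has a self-loop).
The vertices on cycles are {Dee, Gus, Ivy, Jon, Max, Nia, Pia, Omar} — 8 in total.

8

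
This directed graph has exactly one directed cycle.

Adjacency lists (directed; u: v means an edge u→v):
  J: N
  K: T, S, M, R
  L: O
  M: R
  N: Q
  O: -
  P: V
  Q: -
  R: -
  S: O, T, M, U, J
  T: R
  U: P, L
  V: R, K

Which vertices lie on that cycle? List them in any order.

DFS with gray/black marking from S:
S gray
  O gray
  O black
  T gray
    R gray
    R black
  T black
  M gray
    M→R: R black — skip
  M black
  U gray
    P gray
      V gray
        V→R: R black — skip
        K gray
          K→T: T black — skip
          K→S: S is gray → back edge
Back edge closes the cycle S → U → P → V → K → S; its vertices are {K, P, S, U, V}.

K, P, S, U, V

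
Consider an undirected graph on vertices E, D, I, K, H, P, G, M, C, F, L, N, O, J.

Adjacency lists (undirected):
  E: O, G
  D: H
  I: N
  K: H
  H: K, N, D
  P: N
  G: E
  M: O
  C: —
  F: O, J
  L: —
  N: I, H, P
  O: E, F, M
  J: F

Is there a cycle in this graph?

DFS, tracking each vertex's parent; an edge to a visited non-parent vertex closes a cycle.
Start from P:
visit P (parent –)
  visit N (parent P)
    visit I (parent N)
      I–N: parent, skip
    visit H (parent N)
      visit K (parent H)
        K–H: parent, skip
      H–N: parent, skip
      visit D (parent H)
        D–H: parent, skip
    N–P: parent, skip
visit E (parent –)
  visit O (parent E)
    O–E: parent, skip
    visit F (parent O)
      F–O: parent, skip
      visit J (parent F)
        J–F: parent, skip
    visit M (parent O)
      M–O: parent, skip
  visit G (parent E)
    G–E: parent, skip
visit C (parent –)
visit L (parent –)
No non-parent visited neighbor found — the graph is a forest.

No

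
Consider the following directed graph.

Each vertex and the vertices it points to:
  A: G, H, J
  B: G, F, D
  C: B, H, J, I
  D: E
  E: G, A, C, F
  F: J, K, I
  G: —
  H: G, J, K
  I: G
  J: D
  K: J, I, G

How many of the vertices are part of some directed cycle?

A vertex is on a directed cycle iff it belongs to a strongly connected component of size ≥ 2 (or has a self-loop).
The vertices on cycles are {A, B, C, D, E, F, H, J, K} — 9 in total.

9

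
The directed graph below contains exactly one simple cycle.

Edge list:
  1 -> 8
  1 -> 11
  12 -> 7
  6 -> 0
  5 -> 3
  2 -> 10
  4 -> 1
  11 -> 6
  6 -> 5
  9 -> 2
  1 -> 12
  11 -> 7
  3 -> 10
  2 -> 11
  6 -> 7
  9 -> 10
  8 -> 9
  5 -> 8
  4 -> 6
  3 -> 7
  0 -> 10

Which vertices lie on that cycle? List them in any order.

DFS with gray/black marking from 6:
6 gray
  7 gray
  7 black
  5 gray
    8 gray
      9 gray
        10 gray
        10 black
        2 gray
          11 gray
            11→7: 7 black — skip
            11→6: 6 is gray → back edge
Back edge closes the cycle 6 → 5 → 8 → 9 → 2 → 11 → 6; its vertices are {2, 5, 6, 8, 9, 11}.

2, 5, 6, 8, 9, 11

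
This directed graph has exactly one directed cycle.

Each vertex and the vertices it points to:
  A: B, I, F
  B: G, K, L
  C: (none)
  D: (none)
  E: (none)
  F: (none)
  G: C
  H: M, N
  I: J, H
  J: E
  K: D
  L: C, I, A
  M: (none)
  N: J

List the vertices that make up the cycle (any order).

A, B, L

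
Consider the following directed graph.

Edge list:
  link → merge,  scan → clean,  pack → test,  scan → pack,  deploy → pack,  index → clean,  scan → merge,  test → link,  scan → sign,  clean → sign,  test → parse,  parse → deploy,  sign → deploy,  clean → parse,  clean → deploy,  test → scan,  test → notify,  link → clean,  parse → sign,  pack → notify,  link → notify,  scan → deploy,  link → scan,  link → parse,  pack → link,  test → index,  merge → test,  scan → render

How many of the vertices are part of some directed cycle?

10

A vertex is on a directed cycle iff it belongs to a strongly connected component of size ≥ 2 (or has a self-loop).
The vertices on cycles are {link, pack, scan, sign, test, clean, index, merge, parse, deploy} — 10 in total.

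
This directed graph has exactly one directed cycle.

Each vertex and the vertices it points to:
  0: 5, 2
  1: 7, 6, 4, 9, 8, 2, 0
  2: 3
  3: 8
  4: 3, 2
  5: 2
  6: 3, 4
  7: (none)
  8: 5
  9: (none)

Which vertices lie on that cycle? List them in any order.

DFS with gray/black marking from 8:
8 gray
  5 gray
    2 gray
      3 gray
        3→8: 8 is gray → back edge
Back edge closes the cycle 8 → 5 → 2 → 3 → 8; its vertices are {2, 3, 5, 8}.

2, 3, 5, 8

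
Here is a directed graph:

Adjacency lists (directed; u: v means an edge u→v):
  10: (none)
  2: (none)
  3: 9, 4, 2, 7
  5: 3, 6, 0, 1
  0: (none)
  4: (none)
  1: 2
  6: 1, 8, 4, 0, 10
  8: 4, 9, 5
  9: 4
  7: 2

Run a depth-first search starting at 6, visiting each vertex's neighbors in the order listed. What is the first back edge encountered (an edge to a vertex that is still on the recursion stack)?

5→6

DFS from 6 (visiting each vertex's neighbors in the order listed); mark gray on enter, black on exit:
6 gray
  1 gray
    2 gray
    2 black
  1 black
  8 gray
    4 gray
    4 black
    9 gray
      9→4: 4 black — skip
    9 black
    5 gray
      3 gray
        3→9: 9 black — skip
        3→4: 4 black — skip
        3→2: 2 black — skip
        7 gray
          7→2: 2 black — skip
        7 black
      3 black
      5→6: 6 is gray → back edge
First back edge: 5 → 6.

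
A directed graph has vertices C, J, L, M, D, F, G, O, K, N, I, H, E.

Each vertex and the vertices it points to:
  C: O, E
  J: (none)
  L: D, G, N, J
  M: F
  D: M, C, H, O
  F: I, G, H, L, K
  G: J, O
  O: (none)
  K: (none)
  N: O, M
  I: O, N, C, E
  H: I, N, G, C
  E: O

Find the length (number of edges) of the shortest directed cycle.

For each vertex v, BFS finds the shortest path from v back to v.
The shortest such closed walk is D → M → F → L → D, length 4.

4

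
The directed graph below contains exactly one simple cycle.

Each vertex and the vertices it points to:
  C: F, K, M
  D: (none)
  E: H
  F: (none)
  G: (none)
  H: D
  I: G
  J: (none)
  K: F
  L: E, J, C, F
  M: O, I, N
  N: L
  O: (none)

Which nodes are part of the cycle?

DFS with gray/black marking from M:
M gray
  O gray
  O black
  I gray
    G gray
    G black
  I black
  N gray
    L gray
      E gray
        H gray
          D gray
          D black
        H black
      E black
      J gray
      J black
      C gray
        F gray
        F black
        K gray
          K→F: F black — skip
        K black
        C→M: M is gray → back edge
Back edge closes the cycle M → N → L → C → M; its vertices are {C, L, M, N}.

C, L, M, N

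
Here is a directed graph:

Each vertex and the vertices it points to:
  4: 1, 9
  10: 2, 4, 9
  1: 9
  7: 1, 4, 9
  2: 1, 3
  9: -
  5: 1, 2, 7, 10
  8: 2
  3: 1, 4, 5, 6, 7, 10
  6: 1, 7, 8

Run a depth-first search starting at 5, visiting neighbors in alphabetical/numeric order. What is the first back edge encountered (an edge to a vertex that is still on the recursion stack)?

DFS from 5 (visiting neighbors in alphabetical/numeric order); mark gray on enter, black on exit:
5 gray
  1 gray
    9 gray
    9 black
  1 black
  2 gray
    2→1: 1 black — skip
    3 gray
      3→1: 1 black — skip
      4 gray
        4→1: 1 black — skip
        4→9: 9 black — skip
      4 black
      3→5: 5 is gray → back edge
First back edge: 3 → 5.

3→5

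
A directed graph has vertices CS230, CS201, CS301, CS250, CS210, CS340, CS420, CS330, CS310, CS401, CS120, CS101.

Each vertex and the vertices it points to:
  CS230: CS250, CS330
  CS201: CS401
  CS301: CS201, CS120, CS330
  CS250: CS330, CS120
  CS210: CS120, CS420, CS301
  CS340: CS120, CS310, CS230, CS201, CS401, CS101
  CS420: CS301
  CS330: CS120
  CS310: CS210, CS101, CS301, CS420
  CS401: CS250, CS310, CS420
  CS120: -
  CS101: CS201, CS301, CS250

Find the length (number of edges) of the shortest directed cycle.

For each vertex v, BFS finds the shortest path from v back to v.
The shortest such closed walk is CS101 → CS201 → CS401 → CS310 → CS101, length 4.

4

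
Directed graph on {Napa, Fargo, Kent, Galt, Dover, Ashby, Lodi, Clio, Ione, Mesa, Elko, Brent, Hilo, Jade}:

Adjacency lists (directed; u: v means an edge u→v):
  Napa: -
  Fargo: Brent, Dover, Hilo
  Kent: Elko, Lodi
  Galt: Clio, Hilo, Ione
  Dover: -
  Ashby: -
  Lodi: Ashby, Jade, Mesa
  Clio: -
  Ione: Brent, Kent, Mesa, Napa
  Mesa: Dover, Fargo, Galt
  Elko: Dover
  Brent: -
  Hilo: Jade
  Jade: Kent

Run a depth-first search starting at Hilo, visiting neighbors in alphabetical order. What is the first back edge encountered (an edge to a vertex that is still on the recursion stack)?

Lodi->Jade

DFS from Hilo (visiting neighbors in alphabetical order); mark gray on enter, black on exit:
Hilo gray
  Jade gray
    Kent gray
      Elko gray
        Dover gray
        Dover black
      Elko black
      Lodi gray
        Ashby gray
        Ashby black
        Lodi→Jade: Jade is gray → back edge
First back edge: Lodi → Jade.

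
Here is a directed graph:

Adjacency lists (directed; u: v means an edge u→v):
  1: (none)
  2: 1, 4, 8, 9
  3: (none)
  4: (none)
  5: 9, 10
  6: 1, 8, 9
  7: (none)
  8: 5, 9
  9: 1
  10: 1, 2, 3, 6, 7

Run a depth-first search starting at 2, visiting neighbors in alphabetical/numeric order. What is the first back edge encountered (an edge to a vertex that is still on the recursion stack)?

DFS from 2 (visiting neighbors in alphabetical/numeric order); mark gray on enter, black on exit:
2 gray
  1 gray
  1 black
  4 gray
  4 black
  8 gray
    5 gray
      9 gray
        9→1: 1 black — skip
      9 black
      10 gray
        10→1: 1 black — skip
        10→2: 2 is gray → back edge
First back edge: 10 → 2.

10->2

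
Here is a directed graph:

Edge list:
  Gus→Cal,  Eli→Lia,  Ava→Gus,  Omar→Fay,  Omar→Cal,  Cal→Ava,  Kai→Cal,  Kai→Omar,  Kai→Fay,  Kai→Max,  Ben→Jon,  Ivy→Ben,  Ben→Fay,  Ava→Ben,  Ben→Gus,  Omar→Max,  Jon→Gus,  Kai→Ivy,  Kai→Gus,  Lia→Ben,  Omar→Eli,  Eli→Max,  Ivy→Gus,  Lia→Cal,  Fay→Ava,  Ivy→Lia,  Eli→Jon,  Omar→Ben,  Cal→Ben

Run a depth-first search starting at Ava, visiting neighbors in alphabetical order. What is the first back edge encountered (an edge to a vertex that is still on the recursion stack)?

Fay→Ava

DFS from Ava (visiting neighbors in alphabetical order); mark gray on enter, black on exit:
Ava gray
  Ben gray
    Fay gray
      Fay→Ava: Ava is gray → back edge
First back edge: Fay → Ava.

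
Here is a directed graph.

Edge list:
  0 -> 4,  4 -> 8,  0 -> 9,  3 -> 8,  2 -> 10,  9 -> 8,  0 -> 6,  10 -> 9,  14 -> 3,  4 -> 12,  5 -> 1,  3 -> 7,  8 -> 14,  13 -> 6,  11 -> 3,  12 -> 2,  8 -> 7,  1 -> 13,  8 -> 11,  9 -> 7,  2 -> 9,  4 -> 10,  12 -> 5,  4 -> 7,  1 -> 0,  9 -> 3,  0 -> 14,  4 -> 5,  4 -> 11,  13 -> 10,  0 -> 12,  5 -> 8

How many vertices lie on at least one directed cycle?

9

A vertex is on a directed cycle iff it belongs to a strongly connected component of size ≥ 2 (or has a self-loop).
The vertices on cycles are {0, 1, 3, 4, 5, 8, 11, 12, 14} — 9 in total.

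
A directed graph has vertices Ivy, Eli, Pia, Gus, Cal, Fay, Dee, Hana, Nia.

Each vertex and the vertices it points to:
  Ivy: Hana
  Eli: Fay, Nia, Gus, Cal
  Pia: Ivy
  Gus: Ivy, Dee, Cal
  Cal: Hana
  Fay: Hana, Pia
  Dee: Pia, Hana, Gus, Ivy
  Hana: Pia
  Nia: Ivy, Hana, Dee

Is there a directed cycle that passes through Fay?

Fay lies on a cycle iff there is a path from Fay back to itself.
Exploring from Fay, it never reaches itself; equivalently, its strongly connected component is a singleton.

No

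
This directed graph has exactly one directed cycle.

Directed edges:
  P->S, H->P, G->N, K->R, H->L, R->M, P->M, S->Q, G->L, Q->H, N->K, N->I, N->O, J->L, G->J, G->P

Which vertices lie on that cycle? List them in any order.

H, P, Q, S

DFS with gray/black marking from P:
P gray
  M gray
  M black
  S gray
    Q gray
      H gray
        H→P: P is gray → back edge
Back edge closes the cycle P → S → Q → H → P; its vertices are {H, P, Q, S}.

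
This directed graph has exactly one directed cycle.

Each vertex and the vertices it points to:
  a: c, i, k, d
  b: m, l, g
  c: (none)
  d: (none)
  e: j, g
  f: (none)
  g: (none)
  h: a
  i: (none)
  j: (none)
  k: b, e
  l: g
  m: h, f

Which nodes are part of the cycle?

a, b, h, k, m

DFS with gray/black marking from a:
a gray
  c gray
  c black
  i gray
  i black
  k gray
    b gray
      m gray
        h gray
          h→a: a is gray → back edge
Back edge closes the cycle a → k → b → m → h → a; its vertices are {a, b, h, k, m}.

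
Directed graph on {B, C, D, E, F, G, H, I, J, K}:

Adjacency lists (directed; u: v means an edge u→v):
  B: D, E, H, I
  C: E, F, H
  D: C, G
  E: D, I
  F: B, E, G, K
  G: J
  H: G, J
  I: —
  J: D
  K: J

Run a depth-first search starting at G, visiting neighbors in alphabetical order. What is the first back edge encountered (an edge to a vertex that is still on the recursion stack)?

E→D

DFS from G (visiting neighbors in alphabetical order); mark gray on enter, black on exit:
G gray
  J gray
    D gray
      C gray
        E gray
          E→D: D is gray → back edge
First back edge: E → D.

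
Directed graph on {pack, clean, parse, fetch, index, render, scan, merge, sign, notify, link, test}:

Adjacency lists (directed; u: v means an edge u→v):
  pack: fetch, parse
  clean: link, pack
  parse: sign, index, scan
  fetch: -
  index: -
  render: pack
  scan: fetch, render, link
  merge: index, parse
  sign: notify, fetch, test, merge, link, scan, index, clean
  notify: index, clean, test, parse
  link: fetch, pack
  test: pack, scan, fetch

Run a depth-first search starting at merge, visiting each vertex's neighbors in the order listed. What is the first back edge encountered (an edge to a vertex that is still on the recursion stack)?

pack→parse

DFS from merge (visiting each vertex's neighbors in the order listed); mark gray on enter, black on exit:
merge gray
  index gray
  index black
  parse gray
    sign gray
      notify gray
        notify→index: index black — skip
        clean gray
          link gray
            fetch gray
            fetch black
            pack gray
              pack→fetch: fetch black — skip
              pack→parse: parse is gray → back edge
First back edge: pack → parse.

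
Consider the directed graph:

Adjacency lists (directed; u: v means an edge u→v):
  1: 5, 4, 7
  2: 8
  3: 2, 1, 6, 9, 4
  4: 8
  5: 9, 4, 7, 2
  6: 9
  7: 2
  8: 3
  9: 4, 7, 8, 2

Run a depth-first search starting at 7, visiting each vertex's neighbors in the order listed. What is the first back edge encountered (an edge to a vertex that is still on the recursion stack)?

DFS from 7 (visiting each vertex's neighbors in the order listed); mark gray on enter, black on exit:
7 gray
  2 gray
    8 gray
      3 gray
        3→2: 2 is gray → back edge
First back edge: 3 → 2.

3→2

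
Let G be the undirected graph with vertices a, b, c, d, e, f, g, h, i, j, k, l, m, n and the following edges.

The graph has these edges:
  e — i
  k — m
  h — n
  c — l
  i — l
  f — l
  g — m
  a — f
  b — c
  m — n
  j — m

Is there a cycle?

DFS, tracking each vertex's parent; an edge to a visited non-parent vertex closes a cycle.
Start from b:
visit b (parent –)
  visit c (parent b)
    c–b: parent, skip
    visit l (parent c)
      visit f (parent l)
        visit a (parent f)
          a–f: parent, skip
        f–l: parent, skip
      visit i (parent l)
        visit e (parent i)
          e–i: parent, skip
        i–l: parent, skip
      l–c: parent, skip
visit d (parent –)
visit g (parent –)
  visit m (parent g)
    visit n (parent m)
      visit h (parent n)
        h–n: parent, skip
      n–m: parent, skip
    visit k (parent m)
      k–m: parent, skip
    visit j (parent m)
      j–m: parent, skip
    m–g: parent, skip
No non-parent visited neighbor found — the graph is a forest.

No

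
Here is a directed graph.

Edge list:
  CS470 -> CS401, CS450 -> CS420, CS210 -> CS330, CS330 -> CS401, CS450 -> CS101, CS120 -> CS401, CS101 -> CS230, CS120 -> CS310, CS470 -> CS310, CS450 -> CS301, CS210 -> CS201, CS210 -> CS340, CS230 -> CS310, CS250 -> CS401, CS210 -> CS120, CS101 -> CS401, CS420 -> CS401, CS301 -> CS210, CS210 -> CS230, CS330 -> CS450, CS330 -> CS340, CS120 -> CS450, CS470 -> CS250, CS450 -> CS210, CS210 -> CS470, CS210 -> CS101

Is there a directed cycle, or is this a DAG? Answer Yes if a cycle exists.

Yes

DFS with white/gray/black marking, starting from CS210:
CS210 gray
  CS470 gray
    CS401 gray
    CS401 black
    CS310 gray
    CS310 black
    CS250 gray
      CS250→CS401: CS401 black — skip
    CS250 black
  CS470 black
  CS230 gray
    CS230→CS310: CS310 black — skip
  CS230 black
  CS330 gray
    CS330→CS401: CS401 black — skip
    CS340 gray
    CS340 black
    CS450 gray
      CS301 gray
        CS301→CS210: CS210 is gray → back edge
Back edge found, so a cycle exists: CS210 → CS330 → CS450 → CS301 → CS210.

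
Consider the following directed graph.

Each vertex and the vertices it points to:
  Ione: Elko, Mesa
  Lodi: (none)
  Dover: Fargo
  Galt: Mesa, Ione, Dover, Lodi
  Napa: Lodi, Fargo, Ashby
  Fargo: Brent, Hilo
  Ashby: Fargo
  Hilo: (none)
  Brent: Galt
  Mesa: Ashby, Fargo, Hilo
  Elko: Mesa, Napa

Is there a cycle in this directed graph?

Yes

DFS with white/gray/black marking, starting from Ione:
Ione gray
  Elko gray
    Mesa gray
      Ashby gray
        Fargo gray
          Brent gray
            Galt gray
              Galt→Mesa: Mesa is gray → back edge
Back edge found, so a cycle exists: Mesa → Ashby → Fargo → Brent → Galt → Mesa.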